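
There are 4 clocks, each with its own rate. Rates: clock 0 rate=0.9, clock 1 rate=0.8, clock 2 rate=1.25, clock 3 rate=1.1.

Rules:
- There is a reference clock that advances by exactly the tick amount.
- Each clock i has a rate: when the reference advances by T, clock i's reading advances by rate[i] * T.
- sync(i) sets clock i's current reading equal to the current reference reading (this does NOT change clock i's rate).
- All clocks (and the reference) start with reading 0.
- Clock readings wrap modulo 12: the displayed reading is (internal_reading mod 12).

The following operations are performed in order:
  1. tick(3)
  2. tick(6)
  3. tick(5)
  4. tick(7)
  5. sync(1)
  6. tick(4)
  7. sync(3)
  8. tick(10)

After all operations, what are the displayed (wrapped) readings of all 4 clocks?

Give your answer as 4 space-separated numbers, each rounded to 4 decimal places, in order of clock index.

Answer: 7.5000 8.2000 7.7500 0.0000

Derivation:
After op 1 tick(3): ref=3.0000 raw=[2.7000 2.4000 3.7500 3.3000]
After op 2 tick(6): ref=9.0000 raw=[8.1000 7.2000 11.2500 9.9000]
After op 3 tick(5): ref=14.0000 raw=[12.6000 11.2000 17.5000 15.4000]
After op 4 tick(7): ref=21.0000 raw=[18.9000 16.8000 26.2500 23.1000]
After op 5 sync(1): ref=21.0000 raw=[18.9000 21.0000 26.2500 23.1000]
After op 6 tick(4): ref=25.0000 raw=[22.5000 24.2000 31.2500 27.5000]
After op 7 sync(3): ref=25.0000 raw=[22.5000 24.2000 31.2500 25.0000]
After op 8 tick(10): ref=35.0000 raw=[31.5000 32.2000 43.7500 36.0000]
Wrap final raw readings (mod 12): 31.5000 mod 12 = 7.5000; 32.2000 mod 12 = 8.2000; 43.7500 mod 12 = 7.7500; 36.0000 mod 12 = 0.0000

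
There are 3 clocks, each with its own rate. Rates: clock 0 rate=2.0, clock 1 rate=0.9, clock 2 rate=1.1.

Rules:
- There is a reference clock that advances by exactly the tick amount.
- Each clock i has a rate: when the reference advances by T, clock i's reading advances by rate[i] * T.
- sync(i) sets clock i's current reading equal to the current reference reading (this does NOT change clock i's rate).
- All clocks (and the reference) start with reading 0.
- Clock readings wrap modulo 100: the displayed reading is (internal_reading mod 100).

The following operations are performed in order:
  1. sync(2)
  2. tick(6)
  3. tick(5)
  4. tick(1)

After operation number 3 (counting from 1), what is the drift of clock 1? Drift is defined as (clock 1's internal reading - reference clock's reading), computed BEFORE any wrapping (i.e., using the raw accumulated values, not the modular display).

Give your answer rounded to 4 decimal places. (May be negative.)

Answer: -1.1000

Derivation:
After op 1 sync(2): ref=0.0000 raw=[0.0000 0.0000 0.0000]
After op 2 tick(6): ref=6.0000 raw=[12.0000 5.4000 6.6000]
After op 3 tick(5): ref=11.0000 raw=[22.0000 9.9000 12.1000]
Drift of clock 1 after op 3: 9.9000 - 11.0000 = -1.1000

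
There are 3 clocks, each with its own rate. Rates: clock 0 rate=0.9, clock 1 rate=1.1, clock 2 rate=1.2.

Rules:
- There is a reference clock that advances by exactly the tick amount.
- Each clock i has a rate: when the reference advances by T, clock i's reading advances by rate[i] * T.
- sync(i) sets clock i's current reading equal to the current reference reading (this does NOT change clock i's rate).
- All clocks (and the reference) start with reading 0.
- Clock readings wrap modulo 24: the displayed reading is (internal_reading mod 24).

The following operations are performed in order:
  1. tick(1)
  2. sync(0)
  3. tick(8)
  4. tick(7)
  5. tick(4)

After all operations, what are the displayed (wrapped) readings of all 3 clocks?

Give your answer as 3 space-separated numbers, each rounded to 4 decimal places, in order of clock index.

After op 1 tick(1): ref=1.0000 raw=[0.9000 1.1000 1.2000]
After op 2 sync(0): ref=1.0000 raw=[1.0000 1.1000 1.2000]
After op 3 tick(8): ref=9.0000 raw=[8.2000 9.9000 10.8000]
After op 4 tick(7): ref=16.0000 raw=[14.5000 17.6000 19.2000]
After op 5 tick(4): ref=20.0000 raw=[18.1000 22.0000 24.0000]
Wrap final raw readings (mod 24): 18.1000 mod 24 = 18.1000; 22.0000 mod 24 = 22.0000; 24.0000 mod 24 = 0.0000

Answer: 18.1000 22.0000 0.0000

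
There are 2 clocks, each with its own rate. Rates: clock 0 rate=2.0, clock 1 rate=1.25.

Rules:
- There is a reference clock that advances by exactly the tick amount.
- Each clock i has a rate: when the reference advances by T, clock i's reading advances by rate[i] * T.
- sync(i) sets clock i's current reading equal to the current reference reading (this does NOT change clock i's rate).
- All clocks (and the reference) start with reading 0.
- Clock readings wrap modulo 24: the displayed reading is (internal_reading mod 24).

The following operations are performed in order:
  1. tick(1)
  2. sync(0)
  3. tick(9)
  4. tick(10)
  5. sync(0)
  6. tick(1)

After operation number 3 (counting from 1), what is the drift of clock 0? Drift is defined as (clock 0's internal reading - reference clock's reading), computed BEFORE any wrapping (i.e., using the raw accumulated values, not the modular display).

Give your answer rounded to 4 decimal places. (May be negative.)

Answer: 9.0000

Derivation:
After op 1 tick(1): ref=1.0000 raw=[2.0000 1.2500]
After op 2 sync(0): ref=1.0000 raw=[1.0000 1.2500]
After op 3 tick(9): ref=10.0000 raw=[19.0000 12.5000]
Drift of clock 0 after op 3: 19.0000 - 10.0000 = 9.0000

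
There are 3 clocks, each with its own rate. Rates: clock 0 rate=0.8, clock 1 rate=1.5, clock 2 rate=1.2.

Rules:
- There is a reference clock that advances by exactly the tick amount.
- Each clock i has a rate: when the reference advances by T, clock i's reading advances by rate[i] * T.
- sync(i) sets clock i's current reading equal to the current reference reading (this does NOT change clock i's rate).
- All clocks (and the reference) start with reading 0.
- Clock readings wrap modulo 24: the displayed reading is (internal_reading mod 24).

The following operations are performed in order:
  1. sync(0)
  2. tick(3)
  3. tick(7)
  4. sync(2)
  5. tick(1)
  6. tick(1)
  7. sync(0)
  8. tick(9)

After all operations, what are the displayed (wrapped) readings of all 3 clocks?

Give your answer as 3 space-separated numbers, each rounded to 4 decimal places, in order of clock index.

After op 1 sync(0): ref=0.0000 raw=[0.0000 0.0000 0.0000]
After op 2 tick(3): ref=3.0000 raw=[2.4000 4.5000 3.6000]
After op 3 tick(7): ref=10.0000 raw=[8.0000 15.0000 12.0000]
After op 4 sync(2): ref=10.0000 raw=[8.0000 15.0000 10.0000]
After op 5 tick(1): ref=11.0000 raw=[8.8000 16.5000 11.2000]
After op 6 tick(1): ref=12.0000 raw=[9.6000 18.0000 12.4000]
After op 7 sync(0): ref=12.0000 raw=[12.0000 18.0000 12.4000]
After op 8 tick(9): ref=21.0000 raw=[19.2000 31.5000 23.2000]
Wrap final raw readings (mod 24): 19.2000 mod 24 = 19.2000; 31.5000 mod 24 = 7.5000; 23.2000 mod 24 = 23.2000

Answer: 19.2000 7.5000 23.2000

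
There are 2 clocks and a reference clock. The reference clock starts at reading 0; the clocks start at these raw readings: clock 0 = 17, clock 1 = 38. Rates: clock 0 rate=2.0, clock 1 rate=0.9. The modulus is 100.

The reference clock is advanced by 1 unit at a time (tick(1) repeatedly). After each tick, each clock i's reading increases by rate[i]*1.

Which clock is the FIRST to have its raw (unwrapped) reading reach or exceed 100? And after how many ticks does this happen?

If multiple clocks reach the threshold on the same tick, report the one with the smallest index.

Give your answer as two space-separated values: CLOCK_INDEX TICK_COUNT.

Answer: 0 42

Derivation:
clock 0: start=17, rate=2.0, needs 100-17 = 83; ticks = ceil(83/2.0) = ceil(41.5000) = 42; reading at tick 42 = 17 + 2.0*42 = 101.0000
clock 1: start=38, rate=0.9, needs 100-38 = 62; ticks = ceil(62/0.9) = ceil(68.8889) = 69; reading at tick 69 = 38 + 0.9*69 = 100.1000
Minimum tick count = 42; winners = [0]; smallest index = 0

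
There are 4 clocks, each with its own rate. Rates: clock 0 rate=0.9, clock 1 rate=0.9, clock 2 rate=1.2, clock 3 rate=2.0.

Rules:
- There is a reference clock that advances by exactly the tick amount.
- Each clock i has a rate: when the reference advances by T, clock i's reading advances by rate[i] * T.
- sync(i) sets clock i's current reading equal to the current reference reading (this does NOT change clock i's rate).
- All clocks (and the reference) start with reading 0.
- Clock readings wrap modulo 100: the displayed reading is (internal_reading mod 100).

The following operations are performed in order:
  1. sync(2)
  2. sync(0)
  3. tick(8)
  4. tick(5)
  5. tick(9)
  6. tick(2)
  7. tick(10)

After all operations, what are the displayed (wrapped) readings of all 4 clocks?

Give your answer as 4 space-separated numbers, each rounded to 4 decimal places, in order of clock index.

Answer: 30.6000 30.6000 40.8000 68.0000

Derivation:
After op 1 sync(2): ref=0.0000 raw=[0.0000 0.0000 0.0000 0.0000]
After op 2 sync(0): ref=0.0000 raw=[0.0000 0.0000 0.0000 0.0000]
After op 3 tick(8): ref=8.0000 raw=[7.2000 7.2000 9.6000 16.0000]
After op 4 tick(5): ref=13.0000 raw=[11.7000 11.7000 15.6000 26.0000]
After op 5 tick(9): ref=22.0000 raw=[19.8000 19.8000 26.4000 44.0000]
After op 6 tick(2): ref=24.0000 raw=[21.6000 21.6000 28.8000 48.0000]
After op 7 tick(10): ref=34.0000 raw=[30.6000 30.6000 40.8000 68.0000]
Wrap final raw readings (mod 100): 30.6000 mod 100 = 30.6000; 30.6000 mod 100 = 30.6000; 40.8000 mod 100 = 40.8000; 68.0000 mod 100 = 68.0000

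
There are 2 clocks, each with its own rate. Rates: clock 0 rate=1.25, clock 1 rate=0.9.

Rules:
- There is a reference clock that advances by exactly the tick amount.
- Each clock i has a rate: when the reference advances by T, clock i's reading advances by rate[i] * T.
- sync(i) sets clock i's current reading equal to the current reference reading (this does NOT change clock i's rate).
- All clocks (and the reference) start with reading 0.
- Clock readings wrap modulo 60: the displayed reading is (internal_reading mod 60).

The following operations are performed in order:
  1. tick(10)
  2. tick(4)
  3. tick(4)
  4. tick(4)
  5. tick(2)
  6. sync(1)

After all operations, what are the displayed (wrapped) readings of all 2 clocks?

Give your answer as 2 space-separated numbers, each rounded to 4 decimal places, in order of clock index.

After op 1 tick(10): ref=10.0000 raw=[12.5000 9.0000]
After op 2 tick(4): ref=14.0000 raw=[17.5000 12.6000]
After op 3 tick(4): ref=18.0000 raw=[22.5000 16.2000]
After op 4 tick(4): ref=22.0000 raw=[27.5000 19.8000]
After op 5 tick(2): ref=24.0000 raw=[30.0000 21.6000]
After op 6 sync(1): ref=24.0000 raw=[30.0000 24.0000]
Wrap final raw readings (mod 60): 30.0000 mod 60 = 30.0000; 24.0000 mod 60 = 24.0000

Answer: 30.0000 24.0000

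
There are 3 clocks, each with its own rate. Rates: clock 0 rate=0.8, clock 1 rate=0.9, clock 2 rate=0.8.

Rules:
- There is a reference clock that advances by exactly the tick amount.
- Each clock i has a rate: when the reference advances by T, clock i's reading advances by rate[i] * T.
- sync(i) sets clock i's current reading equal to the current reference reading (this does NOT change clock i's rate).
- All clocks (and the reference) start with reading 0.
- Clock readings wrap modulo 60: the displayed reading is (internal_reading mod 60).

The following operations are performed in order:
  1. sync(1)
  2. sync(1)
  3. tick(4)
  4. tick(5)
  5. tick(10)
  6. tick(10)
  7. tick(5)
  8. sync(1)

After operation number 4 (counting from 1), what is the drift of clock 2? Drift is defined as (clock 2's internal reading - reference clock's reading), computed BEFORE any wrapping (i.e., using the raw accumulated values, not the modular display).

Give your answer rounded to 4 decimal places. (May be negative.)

After op 1 sync(1): ref=0.0000 raw=[0.0000 0.0000 0.0000]
After op 2 sync(1): ref=0.0000 raw=[0.0000 0.0000 0.0000]
After op 3 tick(4): ref=4.0000 raw=[3.2000 3.6000 3.2000]
After op 4 tick(5): ref=9.0000 raw=[7.2000 8.1000 7.2000]
Drift of clock 2 after op 4: 7.2000 - 9.0000 = -1.8000

Answer: -1.8000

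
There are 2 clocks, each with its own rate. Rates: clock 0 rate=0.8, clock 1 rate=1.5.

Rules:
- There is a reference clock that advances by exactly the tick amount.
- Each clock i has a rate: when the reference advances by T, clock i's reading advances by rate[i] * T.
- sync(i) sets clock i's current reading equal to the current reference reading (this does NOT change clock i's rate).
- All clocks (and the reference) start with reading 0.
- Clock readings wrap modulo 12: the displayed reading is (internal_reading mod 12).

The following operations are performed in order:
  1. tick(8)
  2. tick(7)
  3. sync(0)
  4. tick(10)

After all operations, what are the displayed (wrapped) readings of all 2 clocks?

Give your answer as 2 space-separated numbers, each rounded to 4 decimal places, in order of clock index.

After op 1 tick(8): ref=8.0000 raw=[6.4000 12.0000]
After op 2 tick(7): ref=15.0000 raw=[12.0000 22.5000]
After op 3 sync(0): ref=15.0000 raw=[15.0000 22.5000]
After op 4 tick(10): ref=25.0000 raw=[23.0000 37.5000]
Wrap final raw readings (mod 12): 23.0000 mod 12 = 11.0000; 37.5000 mod 12 = 1.5000

Answer: 11.0000 1.5000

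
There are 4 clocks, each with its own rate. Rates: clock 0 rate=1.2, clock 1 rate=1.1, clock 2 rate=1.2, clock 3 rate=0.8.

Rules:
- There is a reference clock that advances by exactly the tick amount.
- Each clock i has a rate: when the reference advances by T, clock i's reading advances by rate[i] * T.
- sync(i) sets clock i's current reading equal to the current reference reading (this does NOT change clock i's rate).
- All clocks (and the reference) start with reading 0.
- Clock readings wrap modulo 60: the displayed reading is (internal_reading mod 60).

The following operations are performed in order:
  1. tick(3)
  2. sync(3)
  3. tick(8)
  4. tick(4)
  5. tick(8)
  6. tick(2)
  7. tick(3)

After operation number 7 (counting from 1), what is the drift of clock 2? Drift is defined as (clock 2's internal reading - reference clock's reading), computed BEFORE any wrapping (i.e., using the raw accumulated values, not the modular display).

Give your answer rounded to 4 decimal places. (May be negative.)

Answer: 5.6000

Derivation:
After op 1 tick(3): ref=3.0000 raw=[3.6000 3.3000 3.6000 2.4000]
After op 2 sync(3): ref=3.0000 raw=[3.6000 3.3000 3.6000 3.0000]
After op 3 tick(8): ref=11.0000 raw=[13.2000 12.1000 13.2000 9.4000]
After op 4 tick(4): ref=15.0000 raw=[18.0000 16.5000 18.0000 12.6000]
After op 5 tick(8): ref=23.0000 raw=[27.6000 25.3000 27.6000 19.0000]
After op 6 tick(2): ref=25.0000 raw=[30.0000 27.5000 30.0000 20.6000]
After op 7 tick(3): ref=28.0000 raw=[33.6000 30.8000 33.6000 23.0000]
Drift of clock 2 after op 7: 33.6000 - 28.0000 = 5.6000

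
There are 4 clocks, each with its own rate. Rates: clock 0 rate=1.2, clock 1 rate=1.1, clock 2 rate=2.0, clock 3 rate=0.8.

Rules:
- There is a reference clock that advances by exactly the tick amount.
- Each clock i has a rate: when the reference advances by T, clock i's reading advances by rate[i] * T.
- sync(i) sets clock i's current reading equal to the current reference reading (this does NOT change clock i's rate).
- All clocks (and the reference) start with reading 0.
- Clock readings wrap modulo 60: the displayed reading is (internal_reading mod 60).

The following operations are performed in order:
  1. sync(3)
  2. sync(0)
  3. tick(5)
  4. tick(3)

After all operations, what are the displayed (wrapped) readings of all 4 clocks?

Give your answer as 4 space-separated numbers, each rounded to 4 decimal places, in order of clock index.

Answer: 9.6000 8.8000 16.0000 6.4000

Derivation:
After op 1 sync(3): ref=0.0000 raw=[0.0000 0.0000 0.0000 0.0000]
After op 2 sync(0): ref=0.0000 raw=[0.0000 0.0000 0.0000 0.0000]
After op 3 tick(5): ref=5.0000 raw=[6.0000 5.5000 10.0000 4.0000]
After op 4 tick(3): ref=8.0000 raw=[9.6000 8.8000 16.0000 6.4000]
Wrap final raw readings (mod 60): 9.6000 mod 60 = 9.6000; 8.8000 mod 60 = 8.8000; 16.0000 mod 60 = 16.0000; 6.4000 mod 60 = 6.4000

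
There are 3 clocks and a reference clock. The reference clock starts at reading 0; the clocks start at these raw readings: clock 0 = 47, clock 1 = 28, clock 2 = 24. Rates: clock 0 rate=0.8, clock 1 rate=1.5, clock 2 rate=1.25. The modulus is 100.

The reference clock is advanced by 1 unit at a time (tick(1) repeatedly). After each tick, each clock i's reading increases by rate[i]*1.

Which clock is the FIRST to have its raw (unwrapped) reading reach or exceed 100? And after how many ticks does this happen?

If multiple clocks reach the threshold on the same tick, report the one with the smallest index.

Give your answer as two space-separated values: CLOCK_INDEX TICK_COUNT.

Answer: 1 48

Derivation:
clock 0: start=47, rate=0.8, needs 100-47 = 53; ticks = ceil(53/0.8) = ceil(66.2500) = 67; reading at tick 67 = 47 + 0.8*67 = 100.6000
clock 1: start=28, rate=1.5, needs 100-28 = 72; ticks = ceil(72/1.5) = ceil(48.0000) = 48; reading at tick 48 = 28 + 1.5*48 = 100.0000
clock 2: start=24, rate=1.25, needs 100-24 = 76; ticks = ceil(76/1.25) = ceil(60.8000) = 61; reading at tick 61 = 24 + 1.25*61 = 100.2500
Minimum tick count = 48; winners = [1]; smallest index = 1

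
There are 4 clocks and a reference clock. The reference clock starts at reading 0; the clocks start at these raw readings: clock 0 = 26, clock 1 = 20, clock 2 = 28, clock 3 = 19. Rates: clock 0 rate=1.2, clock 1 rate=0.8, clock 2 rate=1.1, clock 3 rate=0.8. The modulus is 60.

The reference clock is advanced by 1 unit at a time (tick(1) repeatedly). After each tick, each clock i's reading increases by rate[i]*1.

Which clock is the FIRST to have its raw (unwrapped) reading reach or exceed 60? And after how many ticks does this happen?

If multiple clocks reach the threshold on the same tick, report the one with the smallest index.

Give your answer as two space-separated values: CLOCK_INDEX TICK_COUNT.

clock 0: start=26, rate=1.2, needs 60-26 = 34; ticks = ceil(34/1.2) = ceil(28.3333) = 29; reading at tick 29 = 26 + 1.2*29 = 60.8000
clock 1: start=20, rate=0.8, needs 60-20 = 40; ticks = ceil(40/0.8) = ceil(50.0000) = 50; reading at tick 50 = 20 + 0.8*50 = 60.0000
clock 2: start=28, rate=1.1, needs 60-28 = 32; ticks = ceil(32/1.1) = ceil(29.0909) = 30; reading at tick 30 = 28 + 1.1*30 = 61.0000
clock 3: start=19, rate=0.8, needs 60-19 = 41; ticks = ceil(41/0.8) = ceil(51.2500) = 52; reading at tick 52 = 19 + 0.8*52 = 60.6000
Minimum tick count = 29; winners = [0]; smallest index = 0

Answer: 0 29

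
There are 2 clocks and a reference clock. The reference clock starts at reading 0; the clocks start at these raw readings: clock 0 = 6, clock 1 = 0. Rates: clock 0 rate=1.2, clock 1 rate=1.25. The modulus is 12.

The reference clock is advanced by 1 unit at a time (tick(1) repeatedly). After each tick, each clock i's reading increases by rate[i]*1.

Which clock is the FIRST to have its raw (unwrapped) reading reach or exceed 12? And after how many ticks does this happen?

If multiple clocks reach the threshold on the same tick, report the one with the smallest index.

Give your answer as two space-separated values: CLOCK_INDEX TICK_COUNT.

clock 0: start=6, rate=1.2, needs 12-6 = 6; ticks = ceil(6/1.2) = ceil(5.0000) = 5; reading at tick 5 = 6 + 1.2*5 = 12.0000
clock 1: start=0, rate=1.25, needs 12-0 = 12; ticks = ceil(12/1.25) = ceil(9.6000) = 10; reading at tick 10 = 0 + 1.25*10 = 12.5000
Minimum tick count = 5; winners = [0]; smallest index = 0

Answer: 0 5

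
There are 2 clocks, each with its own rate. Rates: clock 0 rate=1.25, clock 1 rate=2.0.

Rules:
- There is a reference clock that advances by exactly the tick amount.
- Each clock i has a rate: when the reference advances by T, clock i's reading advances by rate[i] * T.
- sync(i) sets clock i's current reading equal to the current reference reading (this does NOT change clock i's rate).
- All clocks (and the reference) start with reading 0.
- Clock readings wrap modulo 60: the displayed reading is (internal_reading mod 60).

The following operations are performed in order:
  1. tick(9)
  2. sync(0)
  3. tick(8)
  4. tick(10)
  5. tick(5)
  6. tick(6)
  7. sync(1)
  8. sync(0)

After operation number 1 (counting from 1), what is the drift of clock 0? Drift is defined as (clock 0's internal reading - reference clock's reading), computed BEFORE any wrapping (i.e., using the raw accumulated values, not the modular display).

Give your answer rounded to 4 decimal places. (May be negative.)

After op 1 tick(9): ref=9.0000 raw=[11.2500 18.0000]
Drift of clock 0 after op 1: 11.2500 - 9.0000 = 2.2500

Answer: 2.2500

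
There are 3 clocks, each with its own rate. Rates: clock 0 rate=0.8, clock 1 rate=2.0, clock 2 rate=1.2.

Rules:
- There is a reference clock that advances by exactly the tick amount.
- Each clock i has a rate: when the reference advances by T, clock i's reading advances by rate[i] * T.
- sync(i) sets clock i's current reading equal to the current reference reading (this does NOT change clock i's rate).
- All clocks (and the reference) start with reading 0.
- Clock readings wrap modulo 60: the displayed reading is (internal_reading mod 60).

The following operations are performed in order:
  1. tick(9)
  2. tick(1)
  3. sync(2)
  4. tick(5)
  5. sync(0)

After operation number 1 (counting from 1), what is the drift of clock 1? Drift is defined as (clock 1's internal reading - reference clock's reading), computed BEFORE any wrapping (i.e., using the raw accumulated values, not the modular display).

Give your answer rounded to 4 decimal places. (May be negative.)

Answer: 9.0000

Derivation:
After op 1 tick(9): ref=9.0000 raw=[7.2000 18.0000 10.8000]
Drift of clock 1 after op 1: 18.0000 - 9.0000 = 9.0000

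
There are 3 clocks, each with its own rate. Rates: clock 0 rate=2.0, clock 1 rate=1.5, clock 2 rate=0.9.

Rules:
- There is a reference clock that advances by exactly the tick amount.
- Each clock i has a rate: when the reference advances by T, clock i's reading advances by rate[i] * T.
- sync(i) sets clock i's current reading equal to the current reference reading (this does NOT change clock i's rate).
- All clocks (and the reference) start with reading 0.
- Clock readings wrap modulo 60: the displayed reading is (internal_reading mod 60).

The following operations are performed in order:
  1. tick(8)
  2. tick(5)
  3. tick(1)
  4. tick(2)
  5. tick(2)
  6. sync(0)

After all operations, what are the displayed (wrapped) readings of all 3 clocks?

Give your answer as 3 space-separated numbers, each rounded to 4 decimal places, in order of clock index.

After op 1 tick(8): ref=8.0000 raw=[16.0000 12.0000 7.2000]
After op 2 tick(5): ref=13.0000 raw=[26.0000 19.5000 11.7000]
After op 3 tick(1): ref=14.0000 raw=[28.0000 21.0000 12.6000]
After op 4 tick(2): ref=16.0000 raw=[32.0000 24.0000 14.4000]
After op 5 tick(2): ref=18.0000 raw=[36.0000 27.0000 16.2000]
After op 6 sync(0): ref=18.0000 raw=[18.0000 27.0000 16.2000]
Wrap final raw readings (mod 60): 18.0000 mod 60 = 18.0000; 27.0000 mod 60 = 27.0000; 16.2000 mod 60 = 16.2000

Answer: 18.0000 27.0000 16.2000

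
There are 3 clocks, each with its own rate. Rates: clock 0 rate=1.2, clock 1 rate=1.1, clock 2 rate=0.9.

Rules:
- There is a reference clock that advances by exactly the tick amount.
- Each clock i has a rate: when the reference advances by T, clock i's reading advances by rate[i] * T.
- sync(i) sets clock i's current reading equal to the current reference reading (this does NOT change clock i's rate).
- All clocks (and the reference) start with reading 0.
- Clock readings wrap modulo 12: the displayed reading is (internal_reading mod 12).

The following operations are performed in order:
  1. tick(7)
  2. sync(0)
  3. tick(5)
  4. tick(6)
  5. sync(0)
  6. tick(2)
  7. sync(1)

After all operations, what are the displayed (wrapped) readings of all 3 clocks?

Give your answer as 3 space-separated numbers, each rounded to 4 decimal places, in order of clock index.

Answer: 8.4000 8.0000 6.0000

Derivation:
After op 1 tick(7): ref=7.0000 raw=[8.4000 7.7000 6.3000]
After op 2 sync(0): ref=7.0000 raw=[7.0000 7.7000 6.3000]
After op 3 tick(5): ref=12.0000 raw=[13.0000 13.2000 10.8000]
After op 4 tick(6): ref=18.0000 raw=[20.2000 19.8000 16.2000]
After op 5 sync(0): ref=18.0000 raw=[18.0000 19.8000 16.2000]
After op 6 tick(2): ref=20.0000 raw=[20.4000 22.0000 18.0000]
After op 7 sync(1): ref=20.0000 raw=[20.4000 20.0000 18.0000]
Wrap final raw readings (mod 12): 20.4000 mod 12 = 8.4000; 20.0000 mod 12 = 8.0000; 18.0000 mod 12 = 6.0000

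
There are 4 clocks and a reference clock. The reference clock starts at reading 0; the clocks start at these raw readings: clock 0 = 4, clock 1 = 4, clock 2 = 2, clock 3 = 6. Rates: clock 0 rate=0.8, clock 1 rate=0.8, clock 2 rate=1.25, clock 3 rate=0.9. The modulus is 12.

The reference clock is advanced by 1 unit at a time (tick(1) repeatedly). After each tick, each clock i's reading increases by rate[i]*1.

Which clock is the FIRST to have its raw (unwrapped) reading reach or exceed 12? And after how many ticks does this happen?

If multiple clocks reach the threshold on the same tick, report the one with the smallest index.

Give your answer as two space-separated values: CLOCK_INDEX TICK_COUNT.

clock 0: start=4, rate=0.8, needs 12-4 = 8; ticks = ceil(8/0.8) = ceil(10.0000) = 10; reading at tick 10 = 4 + 0.8*10 = 12.0000
clock 1: start=4, rate=0.8, needs 12-4 = 8; ticks = ceil(8/0.8) = ceil(10.0000) = 10; reading at tick 10 = 4 + 0.8*10 = 12.0000
clock 2: start=2, rate=1.25, needs 12-2 = 10; ticks = ceil(10/1.25) = ceil(8.0000) = 8; reading at tick 8 = 2 + 1.25*8 = 12.0000
clock 3: start=6, rate=0.9, needs 12-6 = 6; ticks = ceil(6/0.9) = ceil(6.6667) = 7; reading at tick 7 = 6 + 0.9*7 = 12.3000
Minimum tick count = 7; winners = [3]; smallest index = 3

Answer: 3 7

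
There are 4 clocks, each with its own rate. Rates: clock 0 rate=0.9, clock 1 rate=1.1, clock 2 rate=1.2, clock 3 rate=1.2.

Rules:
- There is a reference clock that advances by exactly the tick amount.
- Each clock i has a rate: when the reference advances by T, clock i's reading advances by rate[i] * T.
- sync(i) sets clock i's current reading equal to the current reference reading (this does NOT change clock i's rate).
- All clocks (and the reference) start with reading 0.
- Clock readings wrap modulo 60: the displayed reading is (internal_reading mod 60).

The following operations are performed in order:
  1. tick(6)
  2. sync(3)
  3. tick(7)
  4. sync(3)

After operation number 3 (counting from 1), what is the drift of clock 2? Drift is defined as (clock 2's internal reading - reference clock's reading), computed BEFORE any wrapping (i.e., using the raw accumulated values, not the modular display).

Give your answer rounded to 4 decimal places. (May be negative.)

Answer: 2.6000

Derivation:
After op 1 tick(6): ref=6.0000 raw=[5.4000 6.6000 7.2000 7.2000]
After op 2 sync(3): ref=6.0000 raw=[5.4000 6.6000 7.2000 6.0000]
After op 3 tick(7): ref=13.0000 raw=[11.7000 14.3000 15.6000 14.4000]
Drift of clock 2 after op 3: 15.6000 - 13.0000 = 2.6000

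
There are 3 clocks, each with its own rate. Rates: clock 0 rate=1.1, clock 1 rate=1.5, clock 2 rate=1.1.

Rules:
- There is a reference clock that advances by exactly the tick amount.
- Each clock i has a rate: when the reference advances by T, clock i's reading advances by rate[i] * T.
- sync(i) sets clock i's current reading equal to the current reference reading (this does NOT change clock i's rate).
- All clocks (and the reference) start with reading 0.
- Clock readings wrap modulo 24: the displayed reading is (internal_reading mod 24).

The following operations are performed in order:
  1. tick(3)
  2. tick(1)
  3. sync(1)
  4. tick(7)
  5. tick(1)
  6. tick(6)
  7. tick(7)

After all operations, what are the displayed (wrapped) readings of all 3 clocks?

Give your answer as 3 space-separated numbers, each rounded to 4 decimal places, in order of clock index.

Answer: 3.5000 11.5000 3.5000

Derivation:
After op 1 tick(3): ref=3.0000 raw=[3.3000 4.5000 3.3000]
After op 2 tick(1): ref=4.0000 raw=[4.4000 6.0000 4.4000]
After op 3 sync(1): ref=4.0000 raw=[4.4000 4.0000 4.4000]
After op 4 tick(7): ref=11.0000 raw=[12.1000 14.5000 12.1000]
After op 5 tick(1): ref=12.0000 raw=[13.2000 16.0000 13.2000]
After op 6 tick(6): ref=18.0000 raw=[19.8000 25.0000 19.8000]
After op 7 tick(7): ref=25.0000 raw=[27.5000 35.5000 27.5000]
Wrap final raw readings (mod 24): 27.5000 mod 24 = 3.5000; 35.5000 mod 24 = 11.5000; 27.5000 mod 24 = 3.5000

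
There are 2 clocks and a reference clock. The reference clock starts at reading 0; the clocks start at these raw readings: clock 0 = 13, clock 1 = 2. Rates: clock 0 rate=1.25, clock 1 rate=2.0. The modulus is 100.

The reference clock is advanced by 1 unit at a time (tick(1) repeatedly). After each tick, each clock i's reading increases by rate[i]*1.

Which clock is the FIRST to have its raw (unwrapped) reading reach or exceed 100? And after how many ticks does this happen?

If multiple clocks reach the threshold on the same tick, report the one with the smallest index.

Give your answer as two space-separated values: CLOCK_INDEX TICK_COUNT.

Answer: 1 49

Derivation:
clock 0: start=13, rate=1.25, needs 100-13 = 87; ticks = ceil(87/1.25) = ceil(69.6000) = 70; reading at tick 70 = 13 + 1.25*70 = 100.5000
clock 1: start=2, rate=2.0, needs 100-2 = 98; ticks = ceil(98/2.0) = ceil(49.0000) = 49; reading at tick 49 = 2 + 2.0*49 = 100.0000
Minimum tick count = 49; winners = [1]; smallest index = 1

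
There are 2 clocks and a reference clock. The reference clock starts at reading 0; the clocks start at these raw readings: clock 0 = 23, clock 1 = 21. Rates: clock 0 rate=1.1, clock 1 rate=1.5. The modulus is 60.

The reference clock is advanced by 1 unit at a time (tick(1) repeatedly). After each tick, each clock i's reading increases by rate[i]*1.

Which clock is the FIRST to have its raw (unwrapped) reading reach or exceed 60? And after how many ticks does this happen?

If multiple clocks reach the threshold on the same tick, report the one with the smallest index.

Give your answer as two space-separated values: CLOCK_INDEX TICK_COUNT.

clock 0: start=23, rate=1.1, needs 60-23 = 37; ticks = ceil(37/1.1) = ceil(33.6364) = 34; reading at tick 34 = 23 + 1.1*34 = 60.4000
clock 1: start=21, rate=1.5, needs 60-21 = 39; ticks = ceil(39/1.5) = ceil(26.0000) = 26; reading at tick 26 = 21 + 1.5*26 = 60.0000
Minimum tick count = 26; winners = [1]; smallest index = 1

Answer: 1 26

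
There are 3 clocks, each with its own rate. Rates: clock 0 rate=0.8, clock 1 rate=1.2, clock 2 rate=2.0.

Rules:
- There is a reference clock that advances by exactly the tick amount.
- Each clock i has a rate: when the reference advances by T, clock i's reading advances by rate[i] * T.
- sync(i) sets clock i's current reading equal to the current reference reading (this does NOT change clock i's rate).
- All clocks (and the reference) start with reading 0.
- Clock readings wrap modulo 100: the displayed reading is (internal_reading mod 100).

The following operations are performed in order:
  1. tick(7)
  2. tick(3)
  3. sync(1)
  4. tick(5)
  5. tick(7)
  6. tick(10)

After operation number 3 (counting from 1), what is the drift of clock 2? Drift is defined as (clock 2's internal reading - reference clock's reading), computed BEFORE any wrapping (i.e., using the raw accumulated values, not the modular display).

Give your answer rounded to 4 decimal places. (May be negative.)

Answer: 10.0000

Derivation:
After op 1 tick(7): ref=7.0000 raw=[5.6000 8.4000 14.0000]
After op 2 tick(3): ref=10.0000 raw=[8.0000 12.0000 20.0000]
After op 3 sync(1): ref=10.0000 raw=[8.0000 10.0000 20.0000]
Drift of clock 2 after op 3: 20.0000 - 10.0000 = 10.0000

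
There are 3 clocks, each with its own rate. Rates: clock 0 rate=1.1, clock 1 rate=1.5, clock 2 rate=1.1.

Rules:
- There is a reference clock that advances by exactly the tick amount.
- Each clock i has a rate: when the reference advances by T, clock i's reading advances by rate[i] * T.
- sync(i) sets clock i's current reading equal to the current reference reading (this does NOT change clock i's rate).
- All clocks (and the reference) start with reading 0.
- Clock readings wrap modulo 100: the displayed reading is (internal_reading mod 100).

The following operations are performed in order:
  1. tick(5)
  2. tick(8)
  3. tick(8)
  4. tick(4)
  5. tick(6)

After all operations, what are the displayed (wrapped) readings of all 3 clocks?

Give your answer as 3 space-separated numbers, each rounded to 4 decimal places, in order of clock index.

Answer: 34.1000 46.5000 34.1000

Derivation:
After op 1 tick(5): ref=5.0000 raw=[5.5000 7.5000 5.5000]
After op 2 tick(8): ref=13.0000 raw=[14.3000 19.5000 14.3000]
After op 3 tick(8): ref=21.0000 raw=[23.1000 31.5000 23.1000]
After op 4 tick(4): ref=25.0000 raw=[27.5000 37.5000 27.5000]
After op 5 tick(6): ref=31.0000 raw=[34.1000 46.5000 34.1000]
Wrap final raw readings (mod 100): 34.1000 mod 100 = 34.1000; 46.5000 mod 100 = 46.5000; 34.1000 mod 100 = 34.1000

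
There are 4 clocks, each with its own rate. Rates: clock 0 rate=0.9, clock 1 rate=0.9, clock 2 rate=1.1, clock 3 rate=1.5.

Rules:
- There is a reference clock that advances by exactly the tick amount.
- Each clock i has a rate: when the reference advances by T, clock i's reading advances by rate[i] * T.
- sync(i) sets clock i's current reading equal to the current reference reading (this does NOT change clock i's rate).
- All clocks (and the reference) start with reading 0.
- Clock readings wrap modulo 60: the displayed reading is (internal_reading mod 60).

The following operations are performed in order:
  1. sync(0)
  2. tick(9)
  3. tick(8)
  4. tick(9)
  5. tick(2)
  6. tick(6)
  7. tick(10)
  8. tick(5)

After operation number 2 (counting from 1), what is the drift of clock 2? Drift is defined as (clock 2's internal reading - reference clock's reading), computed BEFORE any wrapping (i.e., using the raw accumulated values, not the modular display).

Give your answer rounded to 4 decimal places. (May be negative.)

After op 1 sync(0): ref=0.0000 raw=[0.0000 0.0000 0.0000 0.0000]
After op 2 tick(9): ref=9.0000 raw=[8.1000 8.1000 9.9000 13.5000]
Drift of clock 2 after op 2: 9.9000 - 9.0000 = 0.9000

Answer: 0.9000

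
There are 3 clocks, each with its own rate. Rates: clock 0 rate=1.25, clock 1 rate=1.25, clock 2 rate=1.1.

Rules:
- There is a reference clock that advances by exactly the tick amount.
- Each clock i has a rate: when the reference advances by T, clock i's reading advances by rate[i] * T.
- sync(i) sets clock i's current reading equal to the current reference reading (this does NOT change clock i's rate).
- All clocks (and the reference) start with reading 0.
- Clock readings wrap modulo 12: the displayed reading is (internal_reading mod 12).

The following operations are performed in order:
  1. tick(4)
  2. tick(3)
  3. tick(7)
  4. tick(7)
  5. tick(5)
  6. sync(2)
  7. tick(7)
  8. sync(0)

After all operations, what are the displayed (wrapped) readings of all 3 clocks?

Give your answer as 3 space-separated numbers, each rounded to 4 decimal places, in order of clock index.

After op 1 tick(4): ref=4.0000 raw=[5.0000 5.0000 4.4000]
After op 2 tick(3): ref=7.0000 raw=[8.7500 8.7500 7.7000]
After op 3 tick(7): ref=14.0000 raw=[17.5000 17.5000 15.4000]
After op 4 tick(7): ref=21.0000 raw=[26.2500 26.2500 23.1000]
After op 5 tick(5): ref=26.0000 raw=[32.5000 32.5000 28.6000]
After op 6 sync(2): ref=26.0000 raw=[32.5000 32.5000 26.0000]
After op 7 tick(7): ref=33.0000 raw=[41.2500 41.2500 33.7000]
After op 8 sync(0): ref=33.0000 raw=[33.0000 41.2500 33.7000]
Wrap final raw readings (mod 12): 33.0000 mod 12 = 9.0000; 41.2500 mod 12 = 5.2500; 33.7000 mod 12 = 9.7000

Answer: 9.0000 5.2500 9.7000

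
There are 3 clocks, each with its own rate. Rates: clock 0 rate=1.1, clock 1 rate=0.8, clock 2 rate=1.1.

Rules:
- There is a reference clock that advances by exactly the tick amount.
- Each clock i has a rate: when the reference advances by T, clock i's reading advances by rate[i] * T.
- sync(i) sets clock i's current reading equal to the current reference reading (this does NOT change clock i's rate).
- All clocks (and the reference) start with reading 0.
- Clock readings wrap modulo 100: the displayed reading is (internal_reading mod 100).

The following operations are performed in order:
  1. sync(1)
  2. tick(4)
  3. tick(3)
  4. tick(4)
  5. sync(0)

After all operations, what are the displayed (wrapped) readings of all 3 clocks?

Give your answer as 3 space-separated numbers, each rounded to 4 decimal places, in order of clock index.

After op 1 sync(1): ref=0.0000 raw=[0.0000 0.0000 0.0000]
After op 2 tick(4): ref=4.0000 raw=[4.4000 3.2000 4.4000]
After op 3 tick(3): ref=7.0000 raw=[7.7000 5.6000 7.7000]
After op 4 tick(4): ref=11.0000 raw=[12.1000 8.8000 12.1000]
After op 5 sync(0): ref=11.0000 raw=[11.0000 8.8000 12.1000]
Wrap final raw readings (mod 100): 11.0000 mod 100 = 11.0000; 8.8000 mod 100 = 8.8000; 12.1000 mod 100 = 12.1000

Answer: 11.0000 8.8000 12.1000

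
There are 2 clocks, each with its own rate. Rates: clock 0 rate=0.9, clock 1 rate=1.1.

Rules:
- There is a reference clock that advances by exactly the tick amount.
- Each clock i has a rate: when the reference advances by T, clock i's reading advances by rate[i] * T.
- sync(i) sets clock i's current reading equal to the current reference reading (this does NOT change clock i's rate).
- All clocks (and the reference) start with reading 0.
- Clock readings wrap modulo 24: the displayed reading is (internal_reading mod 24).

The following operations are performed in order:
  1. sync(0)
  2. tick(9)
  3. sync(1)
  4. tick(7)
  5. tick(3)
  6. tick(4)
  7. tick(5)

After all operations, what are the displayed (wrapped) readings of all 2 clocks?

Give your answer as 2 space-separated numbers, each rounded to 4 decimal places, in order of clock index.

Answer: 1.2000 5.9000

Derivation:
After op 1 sync(0): ref=0.0000 raw=[0.0000 0.0000]
After op 2 tick(9): ref=9.0000 raw=[8.1000 9.9000]
After op 3 sync(1): ref=9.0000 raw=[8.1000 9.0000]
After op 4 tick(7): ref=16.0000 raw=[14.4000 16.7000]
After op 5 tick(3): ref=19.0000 raw=[17.1000 20.0000]
After op 6 tick(4): ref=23.0000 raw=[20.7000 24.4000]
After op 7 tick(5): ref=28.0000 raw=[25.2000 29.9000]
Wrap final raw readings (mod 24): 25.2000 mod 24 = 1.2000; 29.9000 mod 24 = 5.9000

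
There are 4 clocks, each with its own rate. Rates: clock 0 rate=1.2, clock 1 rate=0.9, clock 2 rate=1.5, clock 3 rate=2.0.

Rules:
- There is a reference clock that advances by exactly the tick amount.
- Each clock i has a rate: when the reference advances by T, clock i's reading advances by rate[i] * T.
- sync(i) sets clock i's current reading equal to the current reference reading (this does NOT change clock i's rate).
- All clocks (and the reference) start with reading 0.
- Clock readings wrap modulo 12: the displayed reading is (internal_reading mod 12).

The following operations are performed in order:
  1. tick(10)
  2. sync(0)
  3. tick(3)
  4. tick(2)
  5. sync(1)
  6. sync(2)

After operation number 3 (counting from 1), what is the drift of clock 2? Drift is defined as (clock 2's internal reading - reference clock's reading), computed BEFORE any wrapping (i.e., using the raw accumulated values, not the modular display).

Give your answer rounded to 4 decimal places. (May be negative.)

Answer: 6.5000

Derivation:
After op 1 tick(10): ref=10.0000 raw=[12.0000 9.0000 15.0000 20.0000]
After op 2 sync(0): ref=10.0000 raw=[10.0000 9.0000 15.0000 20.0000]
After op 3 tick(3): ref=13.0000 raw=[13.6000 11.7000 19.5000 26.0000]
Drift of clock 2 after op 3: 19.5000 - 13.0000 = 6.5000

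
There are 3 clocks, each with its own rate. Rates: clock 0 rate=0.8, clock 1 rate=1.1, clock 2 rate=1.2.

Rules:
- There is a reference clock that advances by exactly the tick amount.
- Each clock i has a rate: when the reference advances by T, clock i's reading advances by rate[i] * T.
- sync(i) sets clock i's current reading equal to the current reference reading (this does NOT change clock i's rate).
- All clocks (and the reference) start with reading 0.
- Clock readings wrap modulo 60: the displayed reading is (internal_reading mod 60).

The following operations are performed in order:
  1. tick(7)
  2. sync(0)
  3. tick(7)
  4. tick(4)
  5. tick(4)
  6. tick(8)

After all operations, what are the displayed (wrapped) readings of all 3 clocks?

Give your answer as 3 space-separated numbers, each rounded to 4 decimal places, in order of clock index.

Answer: 25.4000 33.0000 36.0000

Derivation:
After op 1 tick(7): ref=7.0000 raw=[5.6000 7.7000 8.4000]
After op 2 sync(0): ref=7.0000 raw=[7.0000 7.7000 8.4000]
After op 3 tick(7): ref=14.0000 raw=[12.6000 15.4000 16.8000]
After op 4 tick(4): ref=18.0000 raw=[15.8000 19.8000 21.6000]
After op 5 tick(4): ref=22.0000 raw=[19.0000 24.2000 26.4000]
After op 6 tick(8): ref=30.0000 raw=[25.4000 33.0000 36.0000]
Wrap final raw readings (mod 60): 25.4000 mod 60 = 25.4000; 33.0000 mod 60 = 33.0000; 36.0000 mod 60 = 36.0000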